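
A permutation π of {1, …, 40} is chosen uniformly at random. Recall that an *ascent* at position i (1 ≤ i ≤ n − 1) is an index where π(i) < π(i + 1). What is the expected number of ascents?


Write X = Σ X_I over i = 1, …, 39, with X_I the indicator of one ascent.
There are 39 indicators.
For each fixed i, the pair (π(i), π(i+1)) is a uniformly random ordered pair of distinct values from {1, …, 40}; by symmetry P[π(i) < π(i+1)] = 1/2.
By linearity: E[X] = 39 · (1/2) = (40 − 1) · (1/2) = 39/2 ≈ 19.50000.

E[X] = 39/2 = 19.50000.


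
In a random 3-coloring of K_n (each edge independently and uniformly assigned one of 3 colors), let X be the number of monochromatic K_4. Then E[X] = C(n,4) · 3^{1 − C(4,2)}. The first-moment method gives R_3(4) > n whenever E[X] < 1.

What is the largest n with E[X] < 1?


We need C(n, 4) · 3^{1 − 6} < 1, i.e. C(n, 4) < 3^{6 − 1} = 243.
Check values of n near the boundary:
  n = 6: C(6, 4) = 15; 15 < 243? YES
  n = 7: C(7, 4) = 35; 35 < 243? YES
  n = 8: C(8, 4) = 70; 70 < 243? YES
  n = 9: C(9, 4) = 126; 126 < 243? YES
  n = 10: C(10, 4) = 210; 210 < 243? YES
  n = 11: C(11, 4) = 330; 330 < 243? NO
  n = 12: C(12, 4) = 495; 495 < 243? NO
  n = 13: C(13, 4) = 715; 715 < 243? NO
The largest n with C(n, 4) < 243 is n = 10 (where E[X] = 70/81 ≈ 0.864198). Hence R_3(4) > 10, i.e. R_3(4) ≥ 11.

Largest n = 10; hence R_3(4) > 10.


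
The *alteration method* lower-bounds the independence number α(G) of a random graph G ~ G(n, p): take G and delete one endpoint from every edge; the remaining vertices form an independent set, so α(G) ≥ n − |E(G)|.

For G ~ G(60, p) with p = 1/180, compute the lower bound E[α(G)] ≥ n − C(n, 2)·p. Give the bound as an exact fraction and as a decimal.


E[|E(G)|] = C(60, 2)·p = 1770 · (1/180) = 59/6.
E[α(G)] ≥ n − E[|E(G)|] = 60 − 59/6 = 301/6.
Numerically: ≈ 50.1667.
(This is only a lower bound; the true E[α(G)] may be larger.)

E[α(G)] ≥ 301/6 ≈ 50.1667.


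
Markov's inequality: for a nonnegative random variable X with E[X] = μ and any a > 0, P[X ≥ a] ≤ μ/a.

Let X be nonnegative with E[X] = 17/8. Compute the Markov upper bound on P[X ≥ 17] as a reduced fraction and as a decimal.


μ = E[X] = 17/8, a = 17.
Markov: P[X ≥ 17] ≤ μ/a = (17/8)/17 = 1/8.
Numerically: ≈ 0.12500.
(Since a = 17 > μ = 2.12500, the bound 1/8 is < 1 and informative.)

P[X ≥ 17] ≤ 1/8 ≈ 0.12500.


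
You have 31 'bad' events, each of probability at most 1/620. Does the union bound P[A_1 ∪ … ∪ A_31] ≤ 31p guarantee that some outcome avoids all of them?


Union bound: P[∪_{i=1}^{31} A_i] ≤ Σ_i P[A_i] ≤ 31·p = 31·(1/620) = 1/20.
Numerically: 1/20 ≈ 0.0500000.
Is 1/20 < 1? YES.
Since P[∪ A_i] ≤ 1/20 < 1, the complement has P[∩ A_i^c] ≥ 1 − 1/20 = 19/20 > 0, so some outcome avoids every A_i.

31·p = 1/20 ≈ 0.0500000; existence CERTIFIED by the union bound.


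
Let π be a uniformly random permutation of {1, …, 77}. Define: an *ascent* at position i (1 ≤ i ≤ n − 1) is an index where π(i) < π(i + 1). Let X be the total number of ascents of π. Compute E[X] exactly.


Write X = Σ X_I over i = 1, …, 76, with X_I the indicator of one ascent.
There are 76 indicators.
For each fixed i, the pair (π(i), π(i+1)) is a uniformly random ordered pair of distinct values from {1, …, 77}; by symmetry P[π(i) < π(i+1)] = 1/2.
By linearity: E[X] = 76 · (1/2) = (77 − 1) · (1/2) = 38 ≈ 38.000.

E[X] = 38 = 38.000.


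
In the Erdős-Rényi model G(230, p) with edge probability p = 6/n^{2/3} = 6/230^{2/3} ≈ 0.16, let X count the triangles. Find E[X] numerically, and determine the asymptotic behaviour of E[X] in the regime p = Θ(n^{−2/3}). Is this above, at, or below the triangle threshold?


Number of potential triangles: C(230, 3) = 2001460.
Each occurs with probability p³ ≈ (0.16)³ ≈ 4.08318e-03.
By linearity: E[X] = C(230, 3)·p³ ≈ 2001460 · 4.08318e-03 ≈ 8172.313.
Since α = 2/3 < 1, p = c/n^{2/3} ≫ 1/n is above the triangle threshold p ~ 1/n. Asymptotically E[X] ~ (c³/6)·n^{3(1−α)} = (6³/6)·n^{1} → ∞; triangles are abundant w.h.p.

E[X] ≈ 8172.313; in regime p = Θ(1/n^{2/3}) E[X] diverges (above the triangle threshold p ~ 1/n).


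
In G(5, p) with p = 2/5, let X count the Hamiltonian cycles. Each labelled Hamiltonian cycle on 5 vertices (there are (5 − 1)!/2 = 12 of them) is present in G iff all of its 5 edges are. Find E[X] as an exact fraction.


K_5 has (5 − 1)!/2 = 12 labelled Hamiltonian cycles.
For each such Hamiltonian cycle H, let X_H = 1 if all 5 edges of H are present in G. Then P[X_H = 1] = p^{5} = (2/5)^{5} = 32/3125.
By linearity of expectation: E[X] = Σ_H E[X_H] = 12 · p^{5} = 12 · 32/3125 = 384/3125.
Numerically: E[X] ≈ 0.12288.

E[X] = 12 · (2/5)^{5} = 384/3125 ≈ 0.12288.


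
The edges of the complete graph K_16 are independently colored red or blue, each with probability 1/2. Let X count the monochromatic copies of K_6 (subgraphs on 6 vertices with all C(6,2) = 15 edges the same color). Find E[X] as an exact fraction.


Let X = Σ_S X_S over the C(16, 6) = 8008 subsets S of size 6, where X_S = 1 if the K_6 on S is monochromatic.
For a fixed S, the K_6 on S has C(6, 2) = 15 edges. P[all 15 edges red] = (1/2)^15, and likewise for blue, so P[monochromatic] = 2·(1/2)^15 = 2^{1 − 15} = 1/16384.
Summing: E[X] = C(16, 6) · 2^{1 − 15} = 8008 · 1/16384 = 1001/2048.
Numerically: E[X] ≈ 0.48877.

E[X] = C(16,6)·2^(1−C(6,2)) = 1001/2048 ≈ 0.48877.


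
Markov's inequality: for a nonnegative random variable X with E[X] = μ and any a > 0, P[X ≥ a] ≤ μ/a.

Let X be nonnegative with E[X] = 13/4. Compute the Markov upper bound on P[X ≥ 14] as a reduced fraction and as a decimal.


μ = E[X] = 13/4, a = 14.
Markov: P[X ≥ 14] ≤ μ/a = (13/4)/14 = 13/56.
Numerically: ≈ 0.232.
(Since a = 14 > μ = 3.250, the bound 13/56 is < 1 and informative.)

P[X ≥ 14] ≤ 13/56 ≈ 0.232.


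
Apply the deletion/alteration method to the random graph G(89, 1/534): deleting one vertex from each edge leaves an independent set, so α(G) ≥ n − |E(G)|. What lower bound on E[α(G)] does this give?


E[|E(G)|] = C(89, 2)·p = 3916 · (1/534) = 22/3.
E[α(G)] ≥ n − E[|E(G)|] = 89 − 22/3 = 245/3.
Numerically: ≈ 81.667.
(This is only a lower bound; the true E[α(G)] may be larger.)

E[α(G)] ≥ 245/3 ≈ 81.667.


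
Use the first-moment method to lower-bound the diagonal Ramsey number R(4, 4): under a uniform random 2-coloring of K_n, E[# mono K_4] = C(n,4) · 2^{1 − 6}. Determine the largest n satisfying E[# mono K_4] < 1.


We need C(n, 4) · 2^{1 − 6} < 1, i.e. C(n, 4) < 2^{6 − 1} = 32.
Check values of n near the boundary:
  n = 4: C(4, 4) = 1; 1 < 32? YES
  n = 5: C(5, 4) = 5; 5 < 32? YES
  n = 6: C(6, 4) = 15; 15 < 32? YES
  n = 7: C(7, 4) = 35; 35 < 32? NO
The largest n with C(n, 4) < 32 is n = 6 (where E[X] = 15/32 ≈ 0.46875). Hence R(4, 4) > 6, i.e. R(4, 4) ≥ 7.

Largest n = 6; hence R(4, 4) > 6.


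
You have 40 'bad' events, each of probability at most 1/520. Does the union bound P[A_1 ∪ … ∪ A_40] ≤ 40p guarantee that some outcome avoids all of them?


Union bound: P[∪_{i=1}^{40} A_i] ≤ Σ_i P[A_i] ≤ 40·p = 40·(1/520) = 1/13.
Numerically: 1/13 ≈ 0.07692.
Is 1/13 < 1? YES.
Since P[∪ A_i] ≤ 1/13 < 1, the complement has P[∩ A_i^c] ≥ 1 − 1/13 = 12/13 > 0, so some outcome avoids every A_i.

40·p = 1/13 ≈ 0.07692; existence CERTIFIED by the union bound.


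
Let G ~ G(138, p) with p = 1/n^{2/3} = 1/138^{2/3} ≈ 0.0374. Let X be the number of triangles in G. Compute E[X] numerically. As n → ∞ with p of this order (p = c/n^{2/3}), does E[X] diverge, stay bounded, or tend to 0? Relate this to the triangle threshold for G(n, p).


Number of potential triangles: C(138, 3) = 428536.
Each occurs with probability p³ ≈ (0.0374)³ ≈ 5.25100e-05.
By linearity: E[X] = C(138, 3)·p³ ≈ 428536 · 5.25100e-05 ≈ 22.502.
Since α = 2/3 < 1, p = c/n^{2/3} ≫ 1/n is above the triangle threshold p ~ 1/n. Asymptotically E[X] ~ (c³/6)·n^{3(1−α)} = (1³/6)·n^{1} → ∞; triangles are abundant w.h.p.

E[X] ≈ 22.502; in regime p = Θ(1/n^{2/3}) E[X] diverges (above the triangle threshold p ~ 1/n).


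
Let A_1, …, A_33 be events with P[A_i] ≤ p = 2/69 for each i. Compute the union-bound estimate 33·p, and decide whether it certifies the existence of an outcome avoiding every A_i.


Union bound: P[∪_{i=1}^{33} A_i] ≤ Σ_i P[A_i] ≤ 33·p = 33·(2/69) = 22/23.
Numerically: 22/23 ≈ 0.9565.
Is 22/23 < 1? YES.
Since P[∪ A_i] ≤ 22/23 < 1, the complement has P[∩ A_i^c] ≥ 1 − 22/23 = 1/23 > 0, so some outcome avoids every A_i.

33·p = 22/23 ≈ 0.9565; existence CERTIFIED by the union bound.


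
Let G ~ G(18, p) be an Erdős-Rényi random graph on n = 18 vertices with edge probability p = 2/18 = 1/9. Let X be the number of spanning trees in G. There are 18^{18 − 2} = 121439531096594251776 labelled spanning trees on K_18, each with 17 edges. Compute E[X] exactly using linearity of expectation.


K_18 has 18^{18 − 2} = 121439531096594251776 labelled spanning trees.
For each such spanning tree H, let X_H = 1 if all 17 edges of H are present in G. Then P[X_H = 1] = p^{17} = (1/9)^{17} = 1/16677181699666569.
By linearity: E[X] = Σ_H E[X_H] = 121439531096594251776 · p^{17} = 121439531096594251776 · 1/16677181699666569 = 65536/9.
Numerically: E[X] ≈ 7.28e+03.

E[X] = 121439531096594251776 · (1/9)^{17} = 65536/9 ≈ 7.28e+03.


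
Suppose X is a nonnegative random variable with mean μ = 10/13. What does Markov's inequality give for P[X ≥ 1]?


μ = E[X] = 10/13, a = 1.
Markov: P[X ≥ 1] ≤ μ/a = (10/13)/1 = 10/13.
Numerically: ≈ 0.7692.
(Since a = 1 > μ = 0.7692, the bound 10/13 is < 1 and informative.)

P[X ≥ 1] ≤ 10/13 ≈ 0.7692.


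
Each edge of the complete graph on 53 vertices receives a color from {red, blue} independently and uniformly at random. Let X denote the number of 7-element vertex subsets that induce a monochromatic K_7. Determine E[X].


Let X = Σ_S X_S over the C(53, 7) = 154143080 subsets S of size 7, where X_S = 1 if the K_7 on S is monochromatic.
For a fixed S, the K_7 on S has C(7, 2) = 21 edges. P[all 21 edges red] = (1/2)^21, and likewise for blue, so P[monochromatic] = 2·(1/2)^21 = 2^{1 − 21} = 1/1048576.
Summing: E[X] = C(53, 7) · 2^{1 − 21} = 154143080 · 1/1048576 = 19267885/131072.
Numerically: E[X] ≈ 147.00230.

E[X] = C(53,7)·2^(1−C(7,2)) = 19267885/131072 ≈ 147.00230.


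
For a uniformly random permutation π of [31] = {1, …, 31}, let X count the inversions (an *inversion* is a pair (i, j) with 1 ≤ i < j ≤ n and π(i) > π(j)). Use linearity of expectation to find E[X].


Write X = Σ X_I over the C(31, 2) = 465 pairs i < j, with X_I the indicator of one inversion.
There are 465 indicators.
For each fixed pair i < j, the values π(i) and π(j) are two distinct elements of {1, …, 31} in uniformly random order; by symmetry P[π(i) > π(j)] = 1/2.
By linearity: E[X] = 465 · (1/2) = C(31, 2) · (1/2) = 465/2 = 465/2 ≈ 232.5000.

E[X] = 465/2 = 232.5000.


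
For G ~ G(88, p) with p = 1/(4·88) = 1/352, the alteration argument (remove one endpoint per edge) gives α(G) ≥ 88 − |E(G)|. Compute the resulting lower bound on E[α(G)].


E[|E(G)|] = C(88, 2)·p = 3828 · (1/352) = 87/8.
E[α(G)] ≥ n − E[|E(G)|] = 88 − 87/8 = 617/8.
Numerically: ≈ 77.12500.
(This is only a lower bound; the true E[α(G)] may be larger.)

E[α(G)] ≥ 617/8 ≈ 77.12500.


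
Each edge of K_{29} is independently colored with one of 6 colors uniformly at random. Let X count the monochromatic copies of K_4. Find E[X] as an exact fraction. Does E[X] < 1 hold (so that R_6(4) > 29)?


E[X] = C(29, 4) · 6^{1 − 6} = 23751 · 6^{−5} = 23751/7776.
As a reduced fraction: E[X] = 2639/864 ≈ 3.054.
Is E[X] < 1? NO.
Since E[X] ≥ 1, the first-moment bound is inconclusive at n = 29; it does NOT by itself certify R_6(4) > 29.

E[X] = 2639/864 ≈ 3.054; E[X] ≥ 1; first-moment method inconclusive here.


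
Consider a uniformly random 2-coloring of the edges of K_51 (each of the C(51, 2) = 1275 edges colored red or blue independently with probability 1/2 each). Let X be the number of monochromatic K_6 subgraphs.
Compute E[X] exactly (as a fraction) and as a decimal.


Let X = Σ_S X_S over the C(51, 6) = 18009460 subsets S of size 6, where X_S = 1 if the K_6 on S is monochromatic.
For a fixed S, the K_6 on S has C(6, 2) = 15 edges. P[all 15 edges red] = (1/2)^15, and likewise for blue, so P[monochromatic] = 2·(1/2)^15 = 2^{1 − 15} = 1/16384.
By linearity: E[X] = C(51, 6) · 2^{1 − 15} = 18009460 · 1/16384 = 4502365/4096.
Numerically: E[X] ≈ 1099.210205.

E[X] = C(51,6)·2^(1−C(6,2)) = 4502365/4096 ≈ 1099.210205.


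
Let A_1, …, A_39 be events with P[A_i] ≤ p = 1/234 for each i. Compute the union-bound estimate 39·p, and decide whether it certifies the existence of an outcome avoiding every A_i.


Union bound: P[∪_{i=1}^{39} A_i] ≤ Σ_i P[A_i] ≤ 39·p = 39·(1/234) = 1/6.
Numerically: 1/6 ≈ 0.167.
Is 1/6 < 1? YES.
Since P[∪ A_i] ≤ 1/6 < 1, the complement has P[∩ A_i^c] ≥ 1 − 1/6 = 5/6 > 0, so some outcome avoids every A_i.

39·p = 1/6 ≈ 0.167; existence CERTIFIED by the union bound.


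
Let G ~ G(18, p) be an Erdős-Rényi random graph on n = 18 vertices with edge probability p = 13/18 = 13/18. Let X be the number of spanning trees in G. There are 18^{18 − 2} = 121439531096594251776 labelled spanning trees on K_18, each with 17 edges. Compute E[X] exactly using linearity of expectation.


K_18 has 18^{18 − 2} = 121439531096594251776 labelled spanning trees.
For each such spanning tree H, let X_H = 1 if all 17 edges of H are present in G. Then P[X_H = 1] = p^{17} = (13/18)^{17} = 8650415919381337933/2185911559738696531968.
Summing the indicators: E[X] = Σ_H E[X_H] = 121439531096594251776 · p^{17} = 121439531096594251776 · 8650415919381337933/2185911559738696531968 = 8650415919381337933/18.
Numerically: E[X] ≈ 4.8058e+17.

E[X] = 121439531096594251776 · (13/18)^{17} = 8650415919381337933/18 ≈ 4.8058e+17.


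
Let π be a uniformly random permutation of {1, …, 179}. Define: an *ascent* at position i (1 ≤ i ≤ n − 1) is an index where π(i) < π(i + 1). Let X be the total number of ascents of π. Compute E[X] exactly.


Write X = Σ X_I over i = 1, …, 178, with X_I the indicator of one ascent.
There are 178 indicators.
For each fixed i, the pair (π(i), π(i+1)) is a uniformly random ordered pair of distinct values from {1, …, 179}; by symmetry P[π(i) < π(i+1)] = 1/2.
By linearity: E[X] = 178 · (1/2) = (179 − 1) · (1/2) = 89 ≈ 89.0000.

E[X] = 89 = 89.0000.


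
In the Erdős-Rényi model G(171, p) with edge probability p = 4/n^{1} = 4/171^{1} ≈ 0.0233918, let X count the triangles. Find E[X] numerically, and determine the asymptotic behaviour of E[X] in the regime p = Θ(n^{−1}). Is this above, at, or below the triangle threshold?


Number of potential triangles: C(171, 3) = 818805.
Each occurs with probability p³ ≈ (0.0233918)³ ≈ 1.27994599e-05.
By linearity: E[X] = C(171, 3)·p³ ≈ 818805 · 1.27994599e-05 ≈ 10.480262.
Here α = 1, so p = 4/n is exactly at the triangle threshold p ~ 1/n. Asymptotically E[X] → c³/6 = 4³/6 = 32/3 ≈ 10.666667, a bounded constant. In this regime the triangle count is asymptotically Poisson(c³/6).

E[X] ≈ 10.480262; in regime p = Θ(1/n^{1}) E[X] stays bounded (at the triangle threshold p ~ 1/n).


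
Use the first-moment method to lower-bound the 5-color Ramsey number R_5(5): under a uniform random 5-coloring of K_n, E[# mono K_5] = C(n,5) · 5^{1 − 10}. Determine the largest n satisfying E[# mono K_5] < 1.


We need C(n, 5) · 5^{1 − 10} < 1, i.e. C(n, 5) < 5^{10 − 1} = 1953125.
Check values of n near the boundary:
  n = 43: C(43, 5) = 962598; 962598 < 1953125? YES
  n = 44: C(44, 5) = 1086008; 1086008 < 1953125? YES
  n = 45: C(45, 5) = 1221759; 1221759 < 1953125? YES
  n = 46: C(46, 5) = 1370754; 1370754 < 1953125? YES
  n = 47: C(47, 5) = 1533939; 1533939 < 1953125? YES
  n = 48: C(48, 5) = 1712304; 1712304 < 1953125? YES
  n = 49: C(49, 5) = 1906884; 1906884 < 1953125? YES
  n = 50: C(50, 5) = 2118760; 2118760 < 1953125? NO
  n = 51: C(51, 5) = 2349060; 2349060 < 1953125? NO
  n = 52: C(52, 5) = 2598960; 2598960 < 1953125? NO
The largest n with C(n, 5) < 1953125 is n = 49 (where E[X] = 1906884/1953125 ≈ 0.976). Hence R_5(5) > 49, i.e. R_5(5) ≥ 50.

Largest n = 49; hence R_5(5) > 49.


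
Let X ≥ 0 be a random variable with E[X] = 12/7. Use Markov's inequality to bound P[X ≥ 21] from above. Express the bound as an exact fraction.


μ = E[X] = 12/7, a = 21.
Markov: P[X ≥ 21] ≤ μ/a = (12/7)/21 = 4/49.
Numerically: ≈ 0.082.
(Since a = 21 > μ = 1.714, the bound 4/49 is < 1 and informative.)

P[X ≥ 21] ≤ 4/49 ≈ 0.082.


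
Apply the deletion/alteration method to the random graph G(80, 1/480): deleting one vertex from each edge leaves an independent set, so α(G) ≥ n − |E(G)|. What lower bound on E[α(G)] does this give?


E[|E(G)|] = C(80, 2)·p = 3160 · (1/480) = 79/12.
E[α(G)] ≥ n − E[|E(G)|] = 80 − 79/12 = 881/12.
Numerically: ≈ 73.417.
(This is only a lower bound; the true E[α(G)] may be larger.)

E[α(G)] ≥ 881/12 ≈ 73.417.


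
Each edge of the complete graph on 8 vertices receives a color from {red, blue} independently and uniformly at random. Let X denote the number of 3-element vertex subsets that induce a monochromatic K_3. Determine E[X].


Let X = Σ_S X_S over the C(8, 3) = 56 subsets S of size 3, where X_S = 1 if the K_3 on S is monochromatic.
For a fixed S, the K_3 on S has C(3, 2) = 3 edges. P[all 3 edges red] = (1/2)^3, and likewise for blue, so P[monochromatic] = 2·(1/2)^3 = 2^{1 − 3} = 1/4.
By linearity: E[X] = C(8, 3) · 2^{1 − 3} = 56 · 1/4 = 14.
Numerically: E[X] ≈ 14.00000.

E[X] = C(8,3)·2^(1−C(3,2)) = 14 ≈ 14.00000.


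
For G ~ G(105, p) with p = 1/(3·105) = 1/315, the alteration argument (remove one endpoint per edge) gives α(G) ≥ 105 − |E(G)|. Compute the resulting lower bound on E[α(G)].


E[|E(G)|] = C(105, 2)·p = 5460 · (1/315) = 52/3.
E[α(G)] ≥ n − E[|E(G)|] = 105 − 52/3 = 263/3.
Numerically: ≈ 87.66667.
(This is only a lower bound; the true E[α(G)] may be larger.)

E[α(G)] ≥ 263/3 ≈ 87.66667.


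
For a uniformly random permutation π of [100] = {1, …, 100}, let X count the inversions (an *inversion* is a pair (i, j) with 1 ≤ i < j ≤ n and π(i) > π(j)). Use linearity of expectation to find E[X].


Write X = Σ X_I over the C(100, 2) = 4950 pairs i < j, with X_I the indicator of one inversion.
There are 4950 indicators.
For each fixed pair i < j, the values π(i) and π(j) are two distinct elements of {1, …, 100} in uniformly random order; by symmetry P[π(i) > π(j)] = 1/2.
By linearity: E[X] = 4950 · (1/2) = C(100, 2) · (1/2) = 4950/2 = 2475 ≈ 2475.00000.

E[X] = 2475 = 2475.00000.


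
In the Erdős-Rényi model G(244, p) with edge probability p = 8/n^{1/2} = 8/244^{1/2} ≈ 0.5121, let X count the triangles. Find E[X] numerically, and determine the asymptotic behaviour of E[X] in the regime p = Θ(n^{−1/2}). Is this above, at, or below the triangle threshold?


Number of potential triangles: C(244, 3) = 2391444.
Each occurs with probability p³ ≈ (0.5121)³ ≈ 1.343338e-01.
By linearity: E[X] = C(244, 3)·p³ ≈ 2391444 · 1.343338e-01 ≈ 321251.7018.
Since α = 1/2 < 1, p = c/n^{1/2} ≫ 1/n is above the triangle threshold p ~ 1/n. Asymptotically E[X] ~ (c³/6)·n^{3(1−α)} = (8³/6)·n^{1.5} → ∞; triangles are abundant w.h.p.

E[X] ≈ 321251.7018; in regime p = Θ(1/n^{1/2}) E[X] diverges (above the triangle threshold p ~ 1/n).


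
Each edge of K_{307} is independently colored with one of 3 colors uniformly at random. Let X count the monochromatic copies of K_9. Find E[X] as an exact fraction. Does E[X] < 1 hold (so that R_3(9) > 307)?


E[X] = C(307, 9) · 3^{1 − 36} = 59303278327292350 · 3^{−35} = 59303278327292350/50031545098999707.
As a reduced fraction: E[X] = 59303278327292350/50031545098999707 ≈ 1.185.
Is E[X] < 1? NO.
Since E[X] ≥ 1, the first-moment bound is inconclusive at n = 307; it does NOT by itself certify R_3(9) > 307.

E[X] = 59303278327292350/50031545098999707 ≈ 1.185; E[X] ≥ 1; first-moment method inconclusive here.


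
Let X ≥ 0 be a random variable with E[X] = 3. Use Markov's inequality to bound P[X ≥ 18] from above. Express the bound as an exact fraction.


μ = E[X] = 3, a = 18.
Markov: P[X ≥ 18] ≤ μ/a = (3)/18 = 1/6.
Numerically: ≈ 0.1667.
(Since a = 18 > μ = 3.0000, the bound 1/6 is < 1 and informative.)

P[X ≥ 18] ≤ 1/6 ≈ 0.1667.


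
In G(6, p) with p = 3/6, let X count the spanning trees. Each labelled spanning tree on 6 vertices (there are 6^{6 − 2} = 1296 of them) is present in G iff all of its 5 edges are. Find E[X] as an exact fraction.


K_6 has 6^{6 − 2} = 1296 labelled spanning trees.
For each such spanning tree H, let X_H = 1 if all 5 edges of H are present in G. Then P[X_H = 1] = p^{5} = (1/2)^{5} = 1/32.
Summing the indicators: E[X] = Σ_H E[X_H] = 1296 · p^{5} = 1296 · 1/32 = 81/2.
Numerically: E[X] ≈ 40.5.

E[X] = 1296 · (1/2)^{5} = 81/2 ≈ 40.5.


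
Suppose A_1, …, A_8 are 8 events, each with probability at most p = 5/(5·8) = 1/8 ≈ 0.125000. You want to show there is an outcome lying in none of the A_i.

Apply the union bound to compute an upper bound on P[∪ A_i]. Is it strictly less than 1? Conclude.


Union bound: P[∪_{i=1}^{8} A_i] ≤ Σ_i P[A_i] ≤ 8·p = 8·(1/8) = 1.
Numerically: 1 ≈ 1.000000.
Is 1 < 1? NO.
Since the bound 1 is ≥ 1, the union bound is uninformative here; it does NOT by itself certify existence.

8·p = 1 ≈ 1.000000; existence NOT certified by the union bound.


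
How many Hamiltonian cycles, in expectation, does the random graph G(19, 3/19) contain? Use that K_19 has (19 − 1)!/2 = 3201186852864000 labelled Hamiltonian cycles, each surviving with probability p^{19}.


K_19 has (19 − 1)!/2 = 3201186852864000 labelled Hamiltonian cycles.
For each such Hamiltonian cycle H, let X_H = 1 if all 19 edges of H are present in G. Then P[X_H = 1] = p^{19} = (3/19)^{19} = 1162261467/1978419655660313589123979.
By linearity of expectation: E[X] = Σ_H E[X_H] = 3201186852864000 · p^{19} = 3201186852864000 · 1162261467/1978419655660313589123979 = 3720616127750825791488000/1978419655660313589123979.
Numerically: E[X] ≈ 1.88.

E[X] = 3201186852864000 · (3/19)^{19} = 3720616127750825791488000/1978419655660313589123979 ≈ 1.88.


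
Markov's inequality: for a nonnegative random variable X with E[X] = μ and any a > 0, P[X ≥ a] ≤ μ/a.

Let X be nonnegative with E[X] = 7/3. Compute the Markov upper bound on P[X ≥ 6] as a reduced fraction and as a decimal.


μ = E[X] = 7/3, a = 6.
Markov: P[X ≥ 6] ≤ μ/a = (7/3)/6 = 7/18.
Numerically: ≈ 0.3889.
(Since a = 6 > μ = 2.3333, the bound 7/18 is < 1 and informative.)

P[X ≥ 6] ≤ 7/18 ≈ 0.3889.


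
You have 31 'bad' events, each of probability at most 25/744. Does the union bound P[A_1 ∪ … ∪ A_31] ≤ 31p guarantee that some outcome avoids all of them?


Union bound: P[∪_{i=1}^{31} A_i] ≤ Σ_i P[A_i] ≤ 31·p = 31·(25/744) = 25/24.
Numerically: 25/24 ≈ 1.04167.
Is 25/24 < 1? NO.
Since the bound 25/24 is ≥ 1, the union bound is uninformative here; it does NOT by itself certify existence.

31·p = 25/24 ≈ 1.04167; existence NOT certified by the union bound.


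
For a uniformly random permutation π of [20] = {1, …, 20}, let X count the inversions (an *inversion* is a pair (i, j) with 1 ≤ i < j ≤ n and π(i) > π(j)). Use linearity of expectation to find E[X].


Write X = Σ X_I over the C(20, 2) = 190 pairs i < j, with X_I the indicator of one inversion.
There are 190 indicators.
For each fixed pair i < j, the values π(i) and π(j) are two distinct elements of {1, …, 20} in uniformly random order; by symmetry P[π(i) > π(j)] = 1/2.
By linearity: E[X] = 190 · (1/2) = C(20, 2) · (1/2) = 190/2 = 95 ≈ 95.00000.

E[X] = 95 = 95.00000.


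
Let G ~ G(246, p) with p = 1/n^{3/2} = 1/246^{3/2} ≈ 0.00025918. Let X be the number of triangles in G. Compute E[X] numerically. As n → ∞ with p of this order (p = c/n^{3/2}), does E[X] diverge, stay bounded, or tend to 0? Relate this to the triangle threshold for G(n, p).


Number of potential triangles: C(246, 3) = 2450980.
Each occurs with probability p³ ≈ (0.00025918)³ ≈ 1.7409729e-11.
By linearity: E[X] = C(246, 3)·p³ ≈ 2450980 · 1.7409729e-11 ≈ 0.00004.
Since α = 3/2 > 1, p = c/n^{3/2} = o(1/n) is below the triangle threshold p ~ 1/n. Asymptotically E[X] ~ (c³/6)·n^{3(1−α)} = (1³/6)·n^{-1.5} → 0, so by Markov's inequality G has no triangles w.h.p.

E[X] ≈ 0.00004; in regime p = Θ(1/n^{3/2}) E[X] tends to 0 (below the triangle threshold p ~ 1/n).


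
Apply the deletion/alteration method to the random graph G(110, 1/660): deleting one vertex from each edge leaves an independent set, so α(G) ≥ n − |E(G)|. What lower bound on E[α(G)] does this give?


E[|E(G)|] = C(110, 2)·p = 5995 · (1/660) = 109/12.
E[α(G)] ≥ n − E[|E(G)|] = 110 − 109/12 = 1211/12.
Numerically: ≈ 100.916667.
(This is only a lower bound; the true E[α(G)] may be larger.)

E[α(G)] ≥ 1211/12 ≈ 100.916667.


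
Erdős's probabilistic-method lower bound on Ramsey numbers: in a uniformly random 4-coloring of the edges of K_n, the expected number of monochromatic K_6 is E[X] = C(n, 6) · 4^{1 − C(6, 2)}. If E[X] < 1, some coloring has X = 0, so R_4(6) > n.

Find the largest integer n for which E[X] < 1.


We need C(n, 6) · 4^{1 − 15} < 1, i.e. C(n, 6) < 4^{15 − 1} = 268435456.
Check values of n near the boundary:
  n = 74: C(74, 6) = 185250786; 185250786 < 268435456? YES
  n = 75: C(75, 6) = 201359550; 201359550 < 268435456? YES
  n = 76: C(76, 6) = 218618940; 218618940 < 268435456? YES
  n = 77: C(77, 6) = 237093780; 237093780 < 268435456? YES
  n = 78: C(78, 6) = 256851595; 256851595 < 268435456? YES
  n = 79: C(79, 6) = 277962685; 277962685 < 268435456? NO
The largest n with C(n, 6) < 268435456 is n = 78 (where E[X] = 256851595/268435456 ≈ 0.95685). Hence R_4(6) > 78, i.e. R_4(6) ≥ 79.

Largest n = 78; hence R_4(6) > 78.


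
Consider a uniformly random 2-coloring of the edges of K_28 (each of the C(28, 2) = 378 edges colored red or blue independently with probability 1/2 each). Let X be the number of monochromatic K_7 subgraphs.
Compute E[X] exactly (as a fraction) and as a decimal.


Let X = Σ_S X_S over the C(28, 7) = 1184040 subsets S of size 7, where X_S = 1 if the K_7 on S is monochromatic.
For a fixed S, the K_7 on S has C(7, 2) = 21 edges. P[all 21 edges red] = (1/2)^21, and likewise for blue, so P[monochromatic] = 2·(1/2)^21 = 2^{1 − 21} = 1/1048576.
By linearity of expectation: E[X] = C(28, 7) · 2^{1 − 21} = 1184040 · 1/1048576 = 148005/131072.
Numerically: E[X] ≈ 1.129.

E[X] = C(28,7)·2^(1−C(7,2)) = 148005/131072 ≈ 1.129.


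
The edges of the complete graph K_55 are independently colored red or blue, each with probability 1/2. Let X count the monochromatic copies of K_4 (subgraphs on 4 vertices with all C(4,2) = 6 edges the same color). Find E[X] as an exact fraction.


Let X = Σ_S X_S over the C(55, 4) = 341055 subsets S of size 4, where X_S = 1 if the K_4 on S is monochromatic.
For a fixed S, the K_4 on S has C(4, 2) = 6 edges. P[all 6 edges red] = (1/2)^6, and likewise for blue, so P[monochromatic] = 2·(1/2)^6 = 2^{1 − 6} = 1/32.
By linearity of expectation: E[X] = C(55, 4) · 2^{1 − 6} = 341055 · 1/32 = 341055/32.
Numerically: E[X] ≈ 10657.9688.

E[X] = C(55,4)·2^(1−C(4,2)) = 341055/32 ≈ 10657.9688.


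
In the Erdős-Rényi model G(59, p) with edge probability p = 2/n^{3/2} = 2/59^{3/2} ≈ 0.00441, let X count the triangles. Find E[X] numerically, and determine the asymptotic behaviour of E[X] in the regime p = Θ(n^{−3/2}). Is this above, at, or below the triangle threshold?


Number of potential triangles: C(59, 3) = 32509.
Each occurs with probability p³ ≈ (0.00441)³ ≈ 8.59520e-08.
By linearity: E[X] = C(59, 3)·p³ ≈ 32509 · 8.59520e-08 ≈ 0.003.
Since α = 3/2 > 1, p = c/n^{3/2} = o(1/n) is below the triangle threshold p ~ 1/n. Asymptotically E[X] ~ (c³/6)·n^{3(1−α)} = (2³/6)·n^{-1.5} → 0, so by Markov's inequality G has no triangles w.h.p.

E[X] ≈ 0.003; in regime p = Θ(1/n^{3/2}) E[X] tends to 0 (below the triangle threshold p ~ 1/n).


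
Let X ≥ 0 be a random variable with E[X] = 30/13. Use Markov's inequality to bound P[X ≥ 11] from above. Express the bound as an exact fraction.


μ = E[X] = 30/13, a = 11.
Markov: P[X ≥ 11] ≤ μ/a = (30/13)/11 = 30/143.
Numerically: ≈ 0.2098.
(Since a = 11 > μ = 2.3077, the bound 30/143 is < 1 and informative.)

P[X ≥ 11] ≤ 30/143 ≈ 0.2098.


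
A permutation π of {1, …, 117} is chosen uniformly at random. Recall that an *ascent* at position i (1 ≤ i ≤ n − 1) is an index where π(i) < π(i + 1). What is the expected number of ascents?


Write X = Σ X_I over i = 1, …, 116, with X_I the indicator of one ascent.
There are 116 indicators.
For each fixed i, the pair (π(i), π(i+1)) is a uniformly random ordered pair of distinct values from {1, …, 117}; by symmetry P[π(i) < π(i+1)] = 1/2.
By linearity: E[X] = 116 · (1/2) = (117 − 1) · (1/2) = 58 ≈ 58.0000.

E[X] = 58 = 58.0000.


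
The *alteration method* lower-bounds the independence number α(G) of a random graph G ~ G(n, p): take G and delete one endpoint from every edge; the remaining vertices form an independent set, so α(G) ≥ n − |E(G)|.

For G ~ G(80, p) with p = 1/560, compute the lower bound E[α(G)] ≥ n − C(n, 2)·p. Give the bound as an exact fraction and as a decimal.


E[|E(G)|] = C(80, 2)·p = 3160 · (1/560) = 79/14.
E[α(G)] ≥ n − E[|E(G)|] = 80 − 79/14 = 1041/14.
Numerically: ≈ 74.357.
(This is only a lower bound; the true E[α(G)] may be larger.)

E[α(G)] ≥ 1041/14 ≈ 74.357.


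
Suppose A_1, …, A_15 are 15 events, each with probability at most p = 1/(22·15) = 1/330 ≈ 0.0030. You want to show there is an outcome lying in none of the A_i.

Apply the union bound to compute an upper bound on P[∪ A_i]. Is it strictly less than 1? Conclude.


Union bound: P[∪_{i=1}^{15} A_i] ≤ Σ_i P[A_i] ≤ 15·p = 15·(1/330) = 1/22.
Numerically: 1/22 ≈ 0.0455.
Is 1/22 < 1? YES.
Since P[∪ A_i] ≤ 1/22 < 1, the complement has P[∩ A_i^c] ≥ 1 − 1/22 = 21/22 > 0, so some outcome avoids every A_i.

15·p = 1/22 ≈ 0.0455; existence CERTIFIED by the union bound.


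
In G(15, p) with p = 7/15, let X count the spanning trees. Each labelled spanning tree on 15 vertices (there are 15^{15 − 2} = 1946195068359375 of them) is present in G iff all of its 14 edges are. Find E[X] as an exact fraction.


K_15 has 15^{15 − 2} = 1946195068359375 labelled spanning trees.
For each such spanning tree H, let X_H = 1 if all 14 edges of H are present in G. Then P[X_H = 1] = p^{14} = (7/15)^{14} = 678223072849/29192926025390625.
By linearity: E[X] = Σ_H E[X_H] = 1946195068359375 · p^{14} = 1946195068359375 · 678223072849/29192926025390625 = 678223072849/15.
Numerically: E[X] ≈ 4.521e+10.

E[X] = 1946195068359375 · (7/15)^{14} = 678223072849/15 ≈ 4.521e+10.


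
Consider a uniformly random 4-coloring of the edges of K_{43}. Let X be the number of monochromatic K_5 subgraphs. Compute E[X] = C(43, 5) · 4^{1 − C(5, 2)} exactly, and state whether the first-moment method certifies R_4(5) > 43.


E[X] = C(43, 5) · 4^{1 − 10} = 962598 · 4^{−9} = 962598/262144.
As a reduced fraction: E[X] = 481299/131072 ≈ 3.67202.
Is E[X] < 1? NO.
Since E[X] ≥ 1, the first-moment bound is inconclusive at n = 43; it does NOT by itself certify R_4(5) > 43.

E[X] = 481299/131072 ≈ 3.67202; E[X] ≥ 1; first-moment method inconclusive here.


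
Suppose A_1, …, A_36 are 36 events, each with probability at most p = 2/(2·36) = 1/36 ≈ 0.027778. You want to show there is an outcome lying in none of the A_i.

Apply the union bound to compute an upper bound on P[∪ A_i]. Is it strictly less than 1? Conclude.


Union bound: P[∪_{i=1}^{36} A_i] ≤ Σ_i P[A_i] ≤ 36·p = 36·(1/36) = 1.
Numerically: 1 ≈ 1.000000.
Is 1 < 1? NO.
Since the bound 1 is ≥ 1, the union bound is uninformative here; it does NOT by itself certify existence.

36·p = 1 ≈ 1.000000; existence NOT certified by the union bound.


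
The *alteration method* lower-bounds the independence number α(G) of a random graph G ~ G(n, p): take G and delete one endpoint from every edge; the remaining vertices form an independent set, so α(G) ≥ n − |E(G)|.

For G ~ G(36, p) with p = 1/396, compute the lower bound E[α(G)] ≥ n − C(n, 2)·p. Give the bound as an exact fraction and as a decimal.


E[|E(G)|] = C(36, 2)·p = 630 · (1/396) = 35/22.
E[α(G)] ≥ n − E[|E(G)|] = 36 − 35/22 = 757/22.
Numerically: ≈ 34.4091.
(This is only a lower bound; the true E[α(G)] may be larger.)

E[α(G)] ≥ 757/22 ≈ 34.4091.


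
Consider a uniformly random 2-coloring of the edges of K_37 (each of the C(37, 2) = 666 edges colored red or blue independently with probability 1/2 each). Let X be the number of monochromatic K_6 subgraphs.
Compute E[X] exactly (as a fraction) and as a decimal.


Let X = Σ_S X_S over the C(37, 6) = 2324784 subsets S of size 6, where X_S = 1 if the K_6 on S is monochromatic.
For a fixed S, the K_6 on S has C(6, 2) = 15 edges. P[all 15 edges red] = (1/2)^15, and likewise for blue, so P[monochromatic] = 2·(1/2)^15 = 2^{1 − 15} = 1/16384.
By linearity of expectation: E[X] = C(37, 6) · 2^{1 − 15} = 2324784 · 1/16384 = 145299/1024.
Numerically: E[X] ≈ 141.893555.

E[X] = C(37,6)·2^(1−C(6,2)) = 145299/1024 ≈ 141.893555.


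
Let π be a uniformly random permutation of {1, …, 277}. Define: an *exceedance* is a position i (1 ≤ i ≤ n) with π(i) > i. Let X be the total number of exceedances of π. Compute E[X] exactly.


Write X = Σ_{i=1}^{277} X_i, where X_i = 1_{π(i) > i}.
For each fixed i, π(i) is uniform over {1, …, 277} (marginal of a uniform permutation), so P[π(i) > i] = (n − i)/n. Summing: Σ_{i=1}^{277} (n − i)/n = (0 + 1 + … + 276)/277 = 277(277 − 1)/(2·277) = (277 − 1)/2.
Hence E[X] = Σ_{i=1}^{277} (277 − i)/277 = 138 ≈ 138.0000.

E[X] = 138 = 138.0000.


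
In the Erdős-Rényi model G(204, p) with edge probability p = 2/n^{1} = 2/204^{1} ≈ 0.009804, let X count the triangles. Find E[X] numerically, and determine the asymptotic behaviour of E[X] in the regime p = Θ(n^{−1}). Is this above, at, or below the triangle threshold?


Number of potential triangles: C(204, 3) = 1394204.
Each occurs with probability p³ ≈ (0.009804)³ ≈ 9.423223e-07.
By linearity: E[X] = C(204, 3)·p³ ≈ 1394204 · 9.423223e-07 ≈ 1.3138.
Here α = 1, so p = 2/n is exactly at the triangle threshold p ~ 1/n. Asymptotically E[X] → c³/6 = 2³/6 = 4/3 ≈ 1.3333, a bounded constant. In this regime the triangle count is asymptotically Poisson(c³/6).

E[X] ≈ 1.3138; in regime p = Θ(1/n^{1}) E[X] stays bounded (at the triangle threshold p ~ 1/n).


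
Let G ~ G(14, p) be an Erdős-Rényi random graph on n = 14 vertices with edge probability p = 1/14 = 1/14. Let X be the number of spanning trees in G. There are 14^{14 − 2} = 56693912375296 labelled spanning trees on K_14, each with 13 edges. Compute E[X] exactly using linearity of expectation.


K_14 has 14^{14 − 2} = 56693912375296 labelled spanning trees.
For each such spanning tree H, let X_H = 1 if all 13 edges of H are present in G. Then P[X_H = 1] = p^{13} = (1/14)^{13} = 1/793714773254144.
By linearity: E[X] = Σ_H E[X_H] = 56693912375296 · p^{13} = 56693912375296 · 1/793714773254144 = 1/14.
Numerically: E[X] ≈ 0.07143.

E[X] = 56693912375296 · (1/14)^{13} = 1/14 ≈ 0.07143.


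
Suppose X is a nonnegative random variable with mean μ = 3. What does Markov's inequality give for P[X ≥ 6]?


μ = E[X] = 3, a = 6.
Markov: P[X ≥ 6] ≤ μ/a = (3)/6 = 1/2.
Numerically: ≈ 0.5000.
(Since a = 6 > μ = 3.0000, the bound 1/2 is < 1 and informative.)

P[X ≥ 6] ≤ 1/2 ≈ 0.5000.


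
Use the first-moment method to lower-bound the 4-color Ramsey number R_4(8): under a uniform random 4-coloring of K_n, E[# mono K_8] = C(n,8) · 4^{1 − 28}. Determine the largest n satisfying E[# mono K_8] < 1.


We need C(n, 8) · 4^{1 − 28} < 1, i.e. C(n, 8) < 4^{28 − 1} = 18014398509481984.
Check values of n near the boundary:
  n = 403: C(403, 8) = 16090020602228430; 16090020602228430 < 18014398509481984? YES
  n = 404: C(404, 8) = 16415071523485570; 16415071523485570 < 18014398509481984? YES
  n = 405: C(405, 8) = 16745853821188050; 16745853821188050 < 18014398509481984? YES
  n = 406: C(406, 8) = 17082453897995850; 17082453897995850 < 18014398509481984? YES
  n = 407: C(407, 8) = 17424959239309050; 17424959239309050 < 18014398509481984? YES
  n = 408: C(408, 8) = 17773458424095231; 17773458424095231 < 18014398509481984? YES
  n = 409: C(409, 8) = 18128041135797879; 18128041135797879 < 18014398509481984? NO
  n = 410: C(410, 8) = 18488798173326195; 18488798173326195 < 18014398509481984? NO
  n = 411: C(411, 8) = 18855821462126715; 18855821462126715 < 18014398509481984? NO
The largest n with C(n, 8) < 18014398509481984 is n = 408 (where E[X] = 17773458424095231/18014398509481984 ≈ 0.9866). Hence R_4(8) > 408, i.e. R_4(8) ≥ 409.

Largest n = 408; hence R_4(8) > 408.


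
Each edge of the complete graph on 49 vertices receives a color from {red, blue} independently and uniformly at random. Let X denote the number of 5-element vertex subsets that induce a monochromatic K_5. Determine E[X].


Let X = Σ_S X_S over the C(49, 5) = 1906884 subsets S of size 5, where X_S = 1 if the K_5 on S is monochromatic.
For a fixed S, the K_5 on S has C(5, 2) = 10 edges. P[all 10 edges red] = (1/2)^10, and likewise for blue, so P[monochromatic] = 2·(1/2)^10 = 2^{1 − 10} = 1/512.
Summing: E[X] = C(49, 5) · 2^{1 − 10} = 1906884 · 1/512 = 476721/128.
Numerically: E[X] ≈ 3724.382812.

E[X] = C(49,5)·2^(1−C(5,2)) = 476721/128 ≈ 3724.382812.


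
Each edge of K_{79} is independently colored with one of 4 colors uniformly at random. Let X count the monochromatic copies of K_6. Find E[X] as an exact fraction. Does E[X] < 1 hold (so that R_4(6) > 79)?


E[X] = C(79, 6) · 4^{1 − 15} = 277962685 · 4^{−14} = 277962685/268435456.
As a reduced fraction: E[X] = 277962685/268435456 ≈ 1.035492.
Is E[X] < 1? NO.
Since E[X] ≥ 1, the first-moment bound is inconclusive at n = 79; it does NOT by itself certify R_4(6) > 79.

E[X] = 277962685/268435456 ≈ 1.035492; E[X] ≥ 1; first-moment method inconclusive here.


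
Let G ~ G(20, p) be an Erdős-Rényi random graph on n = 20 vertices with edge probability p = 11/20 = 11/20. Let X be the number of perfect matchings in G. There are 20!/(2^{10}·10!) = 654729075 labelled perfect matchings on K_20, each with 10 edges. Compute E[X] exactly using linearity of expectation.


K_20 has 20!/(2^{10}·10!) = 654729075 labelled perfect matchings.
For each such perfect matching H, let X_H = 1 if all 10 edges of H are present in G. Then P[X_H = 1] = p^{10} = (11/20)^{10} = 25937424601/10240000000000.
Summing the indicators: E[X] = Σ_H E[X_H] = 654729075 · p^{10} = 654729075 · 25937424601/10240000000000 = 679279440675798963/409600000000.
Numerically: E[X] ≈ 1.658e+06.

E[X] = 654729075 · (11/20)^{10} = 679279440675798963/409600000000 ≈ 1.658e+06.


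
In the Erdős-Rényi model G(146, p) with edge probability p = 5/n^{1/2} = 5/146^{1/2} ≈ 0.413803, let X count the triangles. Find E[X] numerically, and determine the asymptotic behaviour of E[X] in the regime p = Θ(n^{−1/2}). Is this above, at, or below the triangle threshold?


Number of potential triangles: C(146, 3) = 508080.
Each occurs with probability p³ ≈ (0.413803)³ ≈ 7.08566685e-02.
By linearity: E[X] = C(146, 3)·p³ ≈ 508080 · 7.08566685e-02 ≈ 36000.856154.
Since α = 1/2 < 1, p = c/n^{1/2} ≫ 1/n is above the triangle threshold p ~ 1/n. Asymptotically E[X] ~ (c³/6)·n^{3(1−α)} = (5³/6)·n^{1.5} → ∞; triangles are abundant w.h.p.

E[X] ≈ 36000.856154; in regime p = Θ(1/n^{1/2}) E[X] diverges (above the triangle threshold p ~ 1/n).
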